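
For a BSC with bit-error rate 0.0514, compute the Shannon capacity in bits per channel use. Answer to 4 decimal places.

Binary symmetric channel: C = 1 − h₂(ε) where h₂ is the binary entropy function.
h₂(0.0514) = −0.0514·log₂0.0514 − 0.9486·log₂0.9486 = 0.2923.
C = 1 − 0.2923 = 0.7077 bits per channel use.

0.7077 bits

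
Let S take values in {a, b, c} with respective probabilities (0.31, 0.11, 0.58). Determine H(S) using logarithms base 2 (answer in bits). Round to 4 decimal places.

H(S) = −Σ p·log₂ p.
  −(0.31)·log₂(0.31) = 0.52379
  −(0.11)·log₂(0.11) = 0.35029
  −(0.58)·log₂(0.58) = 0.45581
Sum: 0.52379 + 0.35029 + 0.45581 = 1.3299 bits.

1.3299 bits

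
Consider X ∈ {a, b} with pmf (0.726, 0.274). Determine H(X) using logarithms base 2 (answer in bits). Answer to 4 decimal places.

0.8471 bits

H(X) = −Σ p·log₂ p.
  −(0.726)·log₂(0.726) = 0.33538
  −(0.274)·log₂(0.274) = 0.51176
Sum: 0.33538 + 0.51176 = 0.8471 bits.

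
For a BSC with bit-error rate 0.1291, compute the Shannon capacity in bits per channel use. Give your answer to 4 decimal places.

Binary symmetric channel: C = 1 − h₂(ε) where h₂ is the binary entropy function.
h₂(0.1291) = −0.1291·log₂0.1291 − 0.8709·log₂0.8709 = 0.5550.
C = 1 − 0.5550 = 0.4450 bits per channel use.

0.4450 bits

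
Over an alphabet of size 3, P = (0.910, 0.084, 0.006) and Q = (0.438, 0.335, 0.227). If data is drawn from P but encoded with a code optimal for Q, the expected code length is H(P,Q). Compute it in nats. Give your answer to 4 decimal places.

H(P,Q) = −Σ p·ln q.
  −0.910·ln(0.438) = 0.75124
  −0.084·ln(0.335) = 0.09186
  −0.006·ln(0.227) = 0.00890
H(P,Q) = 0.8520 nats.

0.8520 nats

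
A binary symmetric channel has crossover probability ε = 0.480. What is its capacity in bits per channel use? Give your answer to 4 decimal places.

0.0012 bits

Binary symmetric channel: C = 1 − h₂(ε) where h₂ is the binary entropy function.
h₂(0.480) = −0.480·log₂0.480 − 0.520·log₂0.520 = 0.9988.
C = 1 − 0.9988 = 0.0012 bits per channel use.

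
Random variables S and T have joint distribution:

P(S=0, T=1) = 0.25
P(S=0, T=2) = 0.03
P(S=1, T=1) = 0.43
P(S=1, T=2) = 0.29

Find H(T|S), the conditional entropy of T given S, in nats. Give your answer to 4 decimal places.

Marginals: p(S) = (0.2800, 0.7200), p(T) = (0.6800, 0.3200).
H(T|S) = Σ p(S) · H(T|S=·).
  S=0: p=0.2800, H(T|S=0) = 0.3405
  S=1: p=0.7200, H(T|S=1) = 0.6741
Weighted sum = 0.5807 nats.

0.5807 nats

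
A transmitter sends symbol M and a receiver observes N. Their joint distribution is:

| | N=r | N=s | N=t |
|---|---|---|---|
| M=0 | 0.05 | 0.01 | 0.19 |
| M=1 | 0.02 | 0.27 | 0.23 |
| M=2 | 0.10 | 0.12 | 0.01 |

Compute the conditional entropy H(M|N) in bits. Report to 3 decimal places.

1.127 bits

Chain rule: H(M|N) = H(M,N) − H(N).
Marginals: p(M) = (0.2500, 0.5200, 0.2300), p(N) = (0.1700, 0.4000, 0.4300).
H(M,N) = 2.6140 bits; H(N) = 1.4869 bits.
H(M|N) = 2.6140 − 1.4869 = 1.127 bits.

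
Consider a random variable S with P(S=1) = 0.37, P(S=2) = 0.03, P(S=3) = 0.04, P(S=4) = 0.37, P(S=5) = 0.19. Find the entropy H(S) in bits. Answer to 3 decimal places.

H(S) = −Σ p·log₂ p.
  −(0.37)·log₂(0.37) = 0.5307
  −(0.03)·log₂(0.03) = 0.1518
  −(0.04)·log₂(0.04) = 0.1858
  −(0.37)·log₂(0.37) = 0.5307
  −(0.19)·log₂(0.19) = 0.4552
Sum: 0.5307 + 0.1518 + 0.1858 + 0.5307 + 0.4552 = 1.854 bits.

1.854 bits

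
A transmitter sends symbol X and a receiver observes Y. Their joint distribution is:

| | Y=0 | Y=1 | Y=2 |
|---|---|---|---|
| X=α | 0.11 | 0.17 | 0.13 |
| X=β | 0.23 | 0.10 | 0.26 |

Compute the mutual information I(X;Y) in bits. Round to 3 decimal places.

0.053 bits

Marginals: p(X) = (0.4100, 0.5900), p(Y) = (0.3400, 0.2700, 0.3900).
I(X;Y) = H(X) + H(Y) − H(X,Y).
H(X) = 0.9765, H(Y) = 1.5690, H(X,Y) = 2.4927.
I(X;Y) = 0.9765 + 1.5690 − 2.4927 = 0.053 bits.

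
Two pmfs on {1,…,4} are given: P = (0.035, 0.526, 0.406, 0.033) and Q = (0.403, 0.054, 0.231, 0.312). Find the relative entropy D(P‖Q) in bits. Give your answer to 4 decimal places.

1.8274 bits

D(P‖Q) = Σ p·log₂(p/q).
  0.035·log₂(0.035/0.403) = -0.12339
  0.526·log₂(0.526/0.054) = 1.72740
  0.406·log₂(0.406/0.231) = 0.33032
  0.033·log₂(0.033/0.312) = -0.10695
D(P‖Q) = 1.8274 bits.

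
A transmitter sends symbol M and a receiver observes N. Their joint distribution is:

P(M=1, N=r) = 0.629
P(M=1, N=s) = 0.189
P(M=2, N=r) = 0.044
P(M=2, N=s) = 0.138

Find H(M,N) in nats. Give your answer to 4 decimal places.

H(M,N) = −Σ p(x,y)·ln p(x,y) over all 4 cells.
  cell (1,r): −0.629·ln0.629 = 0.29162
  cell (1,s): −0.189·ln0.189 = 0.31488
  cell (2,r): −0.044·ln0.044 = 0.13744
  cell (2,s): −0.138·ln0.138 = 0.27331
Sum = 1.0172 nats.

1.0172 nats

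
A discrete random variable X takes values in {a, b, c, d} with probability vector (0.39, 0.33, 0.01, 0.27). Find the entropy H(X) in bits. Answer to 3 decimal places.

H(X) = −Σ p·log₂ p.
  −(0.39)·log₂(0.39) = 0.5298
  −(0.33)·log₂(0.33) = 0.5278
  −(0.01)·log₂(0.01) = 0.0664
  −(0.27)·log₂(0.27) = 0.5100
Sum: 0.5298 + 0.5278 + 0.0664 + 0.5100 = 1.634 bits.

1.634 bits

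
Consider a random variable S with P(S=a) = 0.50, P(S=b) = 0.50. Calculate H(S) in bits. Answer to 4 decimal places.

H(S) = −Σ p·log₂ p.
  −(0.50)·log₂(0.50) = 0.50000
  −(0.50)·log₂(0.50) = 0.50000
Sum: 0.50000 + 0.50000 = 1.0000 bits.

1.0000 bits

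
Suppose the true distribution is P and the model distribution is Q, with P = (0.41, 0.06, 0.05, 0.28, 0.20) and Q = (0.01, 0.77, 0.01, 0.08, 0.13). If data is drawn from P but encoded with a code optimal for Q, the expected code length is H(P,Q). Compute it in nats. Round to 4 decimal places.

3.2493 nats

H(P,Q) = −Σ p·ln q.
  −0.41·ln(0.01) = 1.88812
  −0.06·ln(0.77) = 0.01568
  −0.05·ln(0.01) = 0.23026
  −0.28·ln(0.08) = 0.70720
  −0.20·ln(0.13) = 0.40804
H(P,Q) = 3.2493 nats.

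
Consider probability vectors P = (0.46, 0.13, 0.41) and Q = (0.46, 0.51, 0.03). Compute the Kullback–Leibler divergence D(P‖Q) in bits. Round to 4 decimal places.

1.2904 bits

D(P‖Q) = Σ p·log₂(p/q).
  0.46·log₂(0.46/0.46) = 0.00000
  0.13·log₂(0.13/0.51) = -0.25636
  0.41·log₂(0.41/0.03) = 1.54676
D(P‖Q) = 1.2904 bits.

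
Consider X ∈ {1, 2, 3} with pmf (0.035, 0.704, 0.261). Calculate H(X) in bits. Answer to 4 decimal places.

1.0315 bits

H(X) = −Σ p·log₂ p.
  −(0.035)·log₂(0.035) = 0.16928
  −(0.704)·log₂(0.704) = 0.35647
  −(0.261)·log₂(0.261) = 0.50579
Sum: 0.16928 + 0.35647 + 0.50579 = 1.0315 bits.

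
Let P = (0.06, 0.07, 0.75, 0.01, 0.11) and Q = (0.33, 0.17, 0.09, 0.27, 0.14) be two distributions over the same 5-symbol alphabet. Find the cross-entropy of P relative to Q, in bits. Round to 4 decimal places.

H(P,Q) = −Σ p·log₂ q.
  −0.06·log₂(0.33) = 0.09597
  −0.07·log₂(0.17) = 0.17895
  −0.75·log₂(0.09) = 2.60545
  −0.01·log₂(0.27) = 0.01889
  −0.11·log₂(0.14) = 0.31202
H(P,Q) = 3.2113 bits.

3.2113 bits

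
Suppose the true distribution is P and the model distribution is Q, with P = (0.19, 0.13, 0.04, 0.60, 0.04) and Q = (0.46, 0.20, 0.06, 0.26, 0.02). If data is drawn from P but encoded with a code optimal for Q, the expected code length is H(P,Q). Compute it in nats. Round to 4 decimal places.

1.4340 nats

H(P,Q) = −Σ p·ln q.
  −0.19·ln(0.46) = 0.14754
  −0.13·ln(0.20) = 0.20923
  −0.04·ln(0.06) = 0.11254
  −0.60·ln(0.26) = 0.80824
  −0.04·ln(0.02) = 0.15648
H(P,Q) = 1.4340 nats.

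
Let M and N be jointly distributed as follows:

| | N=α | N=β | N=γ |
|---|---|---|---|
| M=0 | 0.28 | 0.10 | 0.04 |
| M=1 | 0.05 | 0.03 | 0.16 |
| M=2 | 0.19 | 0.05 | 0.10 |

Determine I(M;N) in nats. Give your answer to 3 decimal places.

Marginals: p(M) = (0.4200, 0.2400, 0.3400), p(N) = (0.5200, 0.1800, 0.3000).
I(M;N) = H(M) + H(N) − H(M,N).
H(M) = 1.0737, H(N) = 1.0099, H(M,N) = 1.9592.
I(M;N) = 1.0737 + 1.0099 − 1.9592 = 0.124 nats.

0.124 nats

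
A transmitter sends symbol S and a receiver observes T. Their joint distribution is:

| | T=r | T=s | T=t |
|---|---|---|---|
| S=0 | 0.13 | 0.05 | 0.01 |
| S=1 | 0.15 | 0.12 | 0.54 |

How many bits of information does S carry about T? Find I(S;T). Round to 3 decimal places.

0.202 bits

Marginals: p(S) = (0.1900, 0.8100), p(T) = (0.2800, 0.1700, 0.5500).
I(S;T) = H(S) + H(T) − H(S,T).
H(S) = 0.7015, H(T) = 1.4232, H(S,T) = 1.9228.
I(S;T) = 0.7015 + 1.4232 − 1.9228 = 0.202 bits.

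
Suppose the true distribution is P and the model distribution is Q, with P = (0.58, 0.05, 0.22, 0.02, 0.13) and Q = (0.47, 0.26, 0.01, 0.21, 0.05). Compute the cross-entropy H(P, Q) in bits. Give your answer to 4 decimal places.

H(P,Q) = −Σ p·log₂ q.
  −0.58·log₂(0.47) = 0.63178
  −0.05·log₂(0.26) = 0.09717
  −0.22·log₂(0.01) = 1.46165
  −0.02·log₂(0.21) = 0.04503
  −0.13·log₂(0.05) = 0.56185
H(P,Q) = 2.7975 bits.

2.7975 bits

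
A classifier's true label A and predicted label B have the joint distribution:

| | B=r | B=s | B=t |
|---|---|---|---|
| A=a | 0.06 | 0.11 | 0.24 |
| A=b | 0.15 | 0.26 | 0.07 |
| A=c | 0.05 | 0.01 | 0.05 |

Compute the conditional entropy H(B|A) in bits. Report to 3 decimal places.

1.385 bits

Marginals: p(A) = (0.4100, 0.4800, 0.1100), p(B) = (0.2600, 0.3800, 0.3600).
H(B|A) = Σ p(A) · H(B|A=·).
  A=a: p=0.4100, H(B|A=a) = 1.3672
  A=b: p=0.4800, H(B|A=b) = 1.4086
  A=c: p=0.1100, H(B|A=c) = 1.3486
Weighted sum = 1.385 bits.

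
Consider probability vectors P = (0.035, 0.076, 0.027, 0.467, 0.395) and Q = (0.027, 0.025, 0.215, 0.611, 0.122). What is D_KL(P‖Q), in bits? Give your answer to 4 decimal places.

0.5426 bits

D(P‖Q) = Σ p·log₂(p/q).
  0.035·log₂(0.035/0.027) = 0.01310
  0.076·log₂(0.076/0.025) = 0.12191
  0.027·log₂(0.027/0.215) = -0.08082
  0.467·log₂(0.467/0.611) = -0.18108
  0.395·log₂(0.395/0.122) = 0.66951
D(P‖Q) = 0.5426 bits.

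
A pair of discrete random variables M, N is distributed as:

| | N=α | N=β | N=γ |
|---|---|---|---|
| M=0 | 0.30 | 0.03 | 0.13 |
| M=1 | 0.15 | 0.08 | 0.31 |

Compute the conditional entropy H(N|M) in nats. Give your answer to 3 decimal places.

0.891 nats

Chain rule: H(N|M) = H(M,N) − H(M).
Marginals: p(M) = (0.4600, 0.5400), p(N) = (0.4500, 0.1100, 0.4400).
H(M,N) = 1.5813 nats; H(M) = 0.6899 nats.
H(N|M) = 1.5813 − 0.6899 = 0.891 nats.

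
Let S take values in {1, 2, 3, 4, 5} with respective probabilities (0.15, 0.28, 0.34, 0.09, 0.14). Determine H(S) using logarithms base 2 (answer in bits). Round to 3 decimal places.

2.164 bits

H(S) = −Σ p·log₂ p.
  −(0.15)·log₂(0.15) = 0.4105
  −(0.28)·log₂(0.28) = 0.5142
  −(0.34)·log₂(0.34) = 0.5292
  −(0.09)·log₂(0.09) = 0.3127
  −(0.14)·log₂(0.14) = 0.3971
Sum: 0.4105 + 0.5142 + 0.5292 + 0.3127 + 0.3971 = 2.164 bits.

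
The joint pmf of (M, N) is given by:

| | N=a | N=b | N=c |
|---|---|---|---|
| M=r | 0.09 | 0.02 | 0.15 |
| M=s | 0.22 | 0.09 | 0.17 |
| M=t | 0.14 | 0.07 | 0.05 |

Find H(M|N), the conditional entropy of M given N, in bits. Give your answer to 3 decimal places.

Marginals: p(M) = (0.2600, 0.4800, 0.2600), p(N) = (0.4500, 0.1800, 0.3700).
H(M|N) = Σ p(N) · H(M|N=·).
  N=a: p=0.4500, H(M|N=a) = 1.4932
  N=b: p=0.1800, H(M|N=b) = 1.3821
  N=c: p=0.3700, H(M|N=c) = 1.4338
Weighted sum = 1.451 bits.

1.451 bits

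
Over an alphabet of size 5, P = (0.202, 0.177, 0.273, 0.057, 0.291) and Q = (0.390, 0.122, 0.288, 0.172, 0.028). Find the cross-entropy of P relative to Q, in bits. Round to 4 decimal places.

H(P,Q) = −Σ p·log₂ q.
  −0.202·log₂(0.390) = 0.27441
  −0.177·log₂(0.122) = 0.53720
  −0.273·log₂(0.288) = 0.49027
  −0.057·log₂(0.172) = 0.14475
  −0.291·log₂(0.028) = 1.50110
H(P,Q) = 2.9477 bits.

2.9477 bits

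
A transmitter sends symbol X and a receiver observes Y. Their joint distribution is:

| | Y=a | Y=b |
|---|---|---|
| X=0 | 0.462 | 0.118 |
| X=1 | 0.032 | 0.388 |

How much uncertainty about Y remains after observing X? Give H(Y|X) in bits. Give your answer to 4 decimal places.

0.5859 bits

Marginals: p(X) = (0.5800, 0.4200), p(Y) = (0.4940, 0.5060).
H(Y|X) = Σ p(X) · H(Y|X=·).
  X=0: p=0.5800, H(Y|X=0) = 0.7288
  X=1: p=0.4200, H(Y|X=1) = 0.3886
Weighted sum = 0.5859 bits.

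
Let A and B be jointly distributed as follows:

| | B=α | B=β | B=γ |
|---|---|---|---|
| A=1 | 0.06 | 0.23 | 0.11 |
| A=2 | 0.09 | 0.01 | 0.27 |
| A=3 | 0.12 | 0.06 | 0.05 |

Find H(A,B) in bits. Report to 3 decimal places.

2.797 bits

H(A,B) = −Σ p(x,y)·log₂ p(x,y) over all 9 cells.
  cell (1,α): −0.06·log₂0.06 = 0.2435
  cell (1,β): −0.23·log₂0.23 = 0.4877
  cell (1,γ): −0.11·log₂0.11 = 0.3503
  cell (2,α): −0.09·log₂0.09 = 0.3127
  cell (2,β): −0.01·log₂0.01 = 0.0664
  cell (2,γ): −0.27·log₂0.27 = 0.5100
  cell (3,α): −0.12·log₂0.12 = 0.3671
  cell (3,β): −0.06·log₂0.06 = 0.2435
  cell (3,γ): −0.05·log₂0.05 = 0.2161
Sum = 2.797 bits.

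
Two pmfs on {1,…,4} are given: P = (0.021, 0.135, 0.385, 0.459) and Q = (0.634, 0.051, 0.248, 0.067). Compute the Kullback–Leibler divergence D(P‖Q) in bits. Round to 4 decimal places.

1.6049 bits

D(P‖Q) = Σ p·log₂(p/q).
  0.021·log₂(0.021/0.634) = -0.10324
  0.135·log₂(0.135/0.051) = 0.18959
  0.385·log₂(0.385/0.248) = 0.24429
  0.459·log₂(0.459/0.067) = 1.27430
D(P‖Q) = 1.6049 bits.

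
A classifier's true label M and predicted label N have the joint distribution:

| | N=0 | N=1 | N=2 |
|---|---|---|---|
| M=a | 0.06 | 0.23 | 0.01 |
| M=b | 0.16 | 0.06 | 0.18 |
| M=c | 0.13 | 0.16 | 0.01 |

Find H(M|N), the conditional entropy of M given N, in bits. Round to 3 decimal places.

Chain rule: H(M|N) = H(M,N) − H(N).
Marginals: p(M) = (0.3000, 0.4000, 0.3000), p(N) = (0.3500, 0.4500, 0.2000).
H(M,N) = 2.7816 bits; H(N) = 1.5129 bits.
H(M|N) = 2.7816 − 1.5129 = 1.269 bits.

1.269 bits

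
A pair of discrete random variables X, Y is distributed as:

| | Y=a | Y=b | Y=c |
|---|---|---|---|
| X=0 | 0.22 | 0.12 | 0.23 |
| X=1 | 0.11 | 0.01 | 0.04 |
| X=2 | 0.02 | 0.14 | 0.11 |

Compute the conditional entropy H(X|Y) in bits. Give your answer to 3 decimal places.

1.227 bits

Marginals: p(X) = (0.5700, 0.1600, 0.2700), p(Y) = (0.3500, 0.2700, 0.3800).
H(X|Y) = Σ p(Y) · H(X|Y=·).
  Y=a: p=0.3500, H(X|Y=a) = 1.1818
  Y=b: p=0.2700, H(X|Y=b) = 1.1874
  Y=c: p=0.3800, H(X|Y=c) = 1.2980
Weighted sum = 1.227 bits.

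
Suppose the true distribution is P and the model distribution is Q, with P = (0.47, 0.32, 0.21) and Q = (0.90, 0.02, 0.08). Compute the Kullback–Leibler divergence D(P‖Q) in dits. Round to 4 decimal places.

0.3407 dits

D(P‖Q) = Σ p·log₁₀(p/q).
  0.47·log₁₀(0.47/0.90) = -0.13261
  0.32·log₁₀(0.32/0.02) = 0.38532
  0.21·log₁₀(0.21/0.08) = 0.08802
D(P‖Q) = 0.3407 dits.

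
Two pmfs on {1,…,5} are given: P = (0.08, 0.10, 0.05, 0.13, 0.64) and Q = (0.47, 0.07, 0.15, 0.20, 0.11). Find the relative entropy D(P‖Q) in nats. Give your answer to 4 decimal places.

D(P‖Q) = Σ p·ln(p/q).
  0.08·ln(0.08/0.47) = -0.14166
  0.10·ln(0.10/0.07) = 0.03567
  0.05·ln(0.05/0.15) = -0.05493
  0.13·ln(0.13/0.20) = -0.05600
  0.64·ln(0.64/0.11) = 1.12703
D(P‖Q) = 0.9101 nats.

0.9101 nats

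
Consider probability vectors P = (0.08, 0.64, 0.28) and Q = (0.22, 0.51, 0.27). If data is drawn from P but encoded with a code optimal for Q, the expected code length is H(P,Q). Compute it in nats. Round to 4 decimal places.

0.9187 nats

H(P,Q) = −Σ p·ln q.
  −0.08·ln(0.22) = 0.12113
  −0.64·ln(0.51) = 0.43094
  −0.28·ln(0.27) = 0.36661
H(P,Q) = 0.9187 nats.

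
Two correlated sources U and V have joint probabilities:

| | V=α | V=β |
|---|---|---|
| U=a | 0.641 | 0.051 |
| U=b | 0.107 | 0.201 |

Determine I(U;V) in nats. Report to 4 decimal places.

0.1835 nats

Marginals: p(U) = (0.6920, 0.3080), p(V) = (0.7480, 0.2520).
I(U;V) = Σ p(x,y)·ln[p(x,y)/(p(x)p(y))].
  (a,α): 0.641·ln(1.2384) = 0.13704
  (a,β): 0.051·ln(0.2925) = -0.06270
  (b,α): 0.107·ln(0.4644) = -0.08206
  (b,β): 0.201·ln(2.5897) = 0.19126
Sum = 0.1835 nats.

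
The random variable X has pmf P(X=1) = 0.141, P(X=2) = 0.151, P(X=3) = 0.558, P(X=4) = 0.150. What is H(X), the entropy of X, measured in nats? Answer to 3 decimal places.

1.172 nats

H(X) = −Σ p·ln p.
  −(0.141)·ln(0.141) = 0.2762
  −(0.151)·ln(0.151) = 0.2855
  −(0.558)·ln(0.558) = 0.3255
  −(0.150)·ln(0.150) = 0.2846
Sum: 0.2762 + 0.2855 + 0.3255 + 0.2846 = 1.172 nats.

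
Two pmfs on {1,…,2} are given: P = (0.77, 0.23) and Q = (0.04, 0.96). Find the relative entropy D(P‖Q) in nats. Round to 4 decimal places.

1.9486 nats

D(P‖Q) = Σ p·ln(p/q).
  0.77·ln(0.77/0.04) = 2.27728
  0.23·ln(0.23/0.96) = -0.32864
D(P‖Q) = 1.9486 nats.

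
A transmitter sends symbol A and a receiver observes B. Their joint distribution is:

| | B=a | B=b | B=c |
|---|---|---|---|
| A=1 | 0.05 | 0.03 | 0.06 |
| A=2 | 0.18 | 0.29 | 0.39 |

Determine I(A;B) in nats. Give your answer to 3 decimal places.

Marginals: p(A) = (0.1400, 0.8600), p(B) = (0.2300, 0.3200, 0.4500).
I(A;B) = H(A) + H(B) − H(A,B).
H(A) = 0.4050, H(B) = 1.0620, H(A,B) = 1.4587.
I(A;B) = 0.4050 + 1.0620 − 1.4587 = 0.008 nats.

0.008 nats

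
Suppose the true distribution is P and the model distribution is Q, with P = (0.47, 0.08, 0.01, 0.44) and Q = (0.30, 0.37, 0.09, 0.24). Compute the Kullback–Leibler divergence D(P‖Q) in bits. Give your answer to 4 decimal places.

D(P‖Q) = Σ p·log₂(p/q).
  0.47·log₂(0.47/0.30) = 0.30442
  0.08·log₂(0.08/0.37) = -0.17676
  0.01·log₂(0.01/0.09) = -0.03170
  0.44·log₂(0.44/0.24) = 0.38477
D(P‖Q) = 0.4807 bits.

0.4807 bits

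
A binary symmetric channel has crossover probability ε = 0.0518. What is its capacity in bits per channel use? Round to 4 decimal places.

0.7060 bits

Binary symmetric channel: C = 1 − h₂(ε) where h₂ is the binary entropy function.
h₂(0.0518) = −0.0518·log₂0.0518 − 0.9482·log₂0.9482 = 0.2940.
C = 1 − 0.2940 = 0.7060 bits per channel use.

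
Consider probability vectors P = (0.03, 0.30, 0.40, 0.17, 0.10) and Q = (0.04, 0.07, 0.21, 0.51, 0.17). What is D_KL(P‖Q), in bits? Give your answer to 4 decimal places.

0.6433 bits

D(P‖Q) = Σ p·log₂(p/q).
  0.03·log₂(0.03/0.04) = -0.01245
  0.30·log₂(0.30/0.07) = 0.62986
  0.40·log₂(0.40/0.21) = 0.37184
  0.17·log₂(0.17/0.51) = -0.26944
  0.10·log₂(0.10/0.17) = -0.07655
D(P‖Q) = 0.6433 bits.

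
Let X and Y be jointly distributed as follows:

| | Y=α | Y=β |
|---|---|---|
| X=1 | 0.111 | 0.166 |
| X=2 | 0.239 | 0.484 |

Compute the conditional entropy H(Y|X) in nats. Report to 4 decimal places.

0.6453 nats

Marginals: p(X) = (0.2770, 0.7230), p(Y) = (0.3500, 0.6500).
H(Y|X) = Σ p(X) · H(Y|X=·).
  X=1: p=0.2770, H(Y|X=1) = 0.6733
  X=2: p=0.7230, H(Y|X=2) = 0.6346
Weighted sum = 0.6453 nats.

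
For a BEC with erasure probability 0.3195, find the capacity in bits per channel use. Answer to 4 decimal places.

Binary erasure channel: capacity C = 1 − ε.
C = 1 − 0.3195 = 0.6805 bits per channel use.

0.6805 bits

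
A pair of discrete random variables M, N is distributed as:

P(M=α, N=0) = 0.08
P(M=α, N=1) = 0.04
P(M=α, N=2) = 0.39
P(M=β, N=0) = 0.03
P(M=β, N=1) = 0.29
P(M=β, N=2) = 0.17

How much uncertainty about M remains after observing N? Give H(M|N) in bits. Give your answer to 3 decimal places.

Chain rule: H(M|N) = H(M,N) − H(N).
Marginals: p(M) = (0.5100, 0.4900), p(N) = (0.1100, 0.3300, 0.5600).
H(M,N) = 2.1113 bits; H(N) = 1.3465 bits.
H(M|N) = 2.1113 − 1.3465 = 0.765 bits.

0.765 bits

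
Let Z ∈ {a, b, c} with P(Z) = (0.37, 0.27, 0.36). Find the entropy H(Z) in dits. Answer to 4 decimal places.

H(Z) = −Σ p·log₁₀ p.
  −(0.37)·log₁₀(0.37) = 0.15977
  −(0.27)·log₁₀(0.27) = 0.15353
  −(0.36)·log₁₀(0.36) = 0.15973
Sum: 0.15977 + 0.15353 + 0.15973 = 0.4730 dits.

0.4730 dits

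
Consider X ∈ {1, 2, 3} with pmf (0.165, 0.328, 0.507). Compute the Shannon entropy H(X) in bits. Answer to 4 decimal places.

1.4532 bits

H(X) = −Σ p·log₂ p.
  −(0.165)·log₂(0.165) = 0.42891
  −(0.328)·log₂(0.328) = 0.52750
  −(0.507)·log₂(0.507) = 0.49683
Sum: 0.42891 + 0.52750 + 0.49683 = 1.4532 bits.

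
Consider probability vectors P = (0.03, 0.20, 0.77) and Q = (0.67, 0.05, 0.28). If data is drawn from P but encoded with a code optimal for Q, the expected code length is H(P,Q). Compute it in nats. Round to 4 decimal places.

H(P,Q) = −Σ p·ln q.
  −0.03·ln(0.67) = 0.01201
  −0.20·ln(0.05) = 0.59915
  −0.77·ln(0.28) = 0.98018
H(P,Q) = 1.5913 nats.

1.5913 nats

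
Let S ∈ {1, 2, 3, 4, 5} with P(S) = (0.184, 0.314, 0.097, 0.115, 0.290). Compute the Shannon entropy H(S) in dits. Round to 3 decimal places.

H(S) = −Σ p·log₁₀ p.
  −(0.184)·log₁₀(0.184) = 0.1353
  −(0.314)·log₁₀(0.314) = 0.1580
  −(0.097)·log₁₀(0.097) = 0.0983
  −(0.115)·log₁₀(0.115) = 0.1080
  −(0.290)·log₁₀(0.290) = 0.1559
Sum: 0.1353 + 0.1580 + 0.0983 + 0.1080 + 0.1559 = 0.655 dits.

0.655 dits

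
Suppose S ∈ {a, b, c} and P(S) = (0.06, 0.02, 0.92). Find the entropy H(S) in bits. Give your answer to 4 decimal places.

0.4671 bits

H(S) = −Σ p·log₂ p.
  −(0.06)·log₂(0.06) = 0.24353
  −(0.02)·log₂(0.02) = 0.11288
  −(0.92)·log₂(0.92) = 0.11067
Sum: 0.24353 + 0.11288 + 0.11067 = 0.4671 bits.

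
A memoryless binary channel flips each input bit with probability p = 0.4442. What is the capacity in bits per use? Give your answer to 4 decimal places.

0.0090 bits

Binary symmetric channel: C = 1 − h₂(ε) where h₂ is the binary entropy function.
h₂(0.4442) = −0.4442·log₂0.4442 − 0.5558·log₂0.5558 = 0.9910.
C = 1 − 0.9910 = 0.0090 bits per channel use.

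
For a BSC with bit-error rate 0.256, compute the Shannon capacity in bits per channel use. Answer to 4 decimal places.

0.1793 bits

Binary symmetric channel: C = 1 − h₂(ε) where h₂ is the binary entropy function.
h₂(0.256) = −0.256·log₂0.256 − 0.744·log₂0.744 = 0.8207.
C = 1 − 0.8207 = 0.1793 bits per channel use.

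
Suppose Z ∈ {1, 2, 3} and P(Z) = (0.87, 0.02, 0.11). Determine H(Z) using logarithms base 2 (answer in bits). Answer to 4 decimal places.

H(Z) = −Σ p·log₂ p.
  −(0.87)·log₂(0.87) = 0.17479
  −(0.02)·log₂(0.02) = 0.11288
  −(0.11)·log₂(0.11) = 0.35029
Sum: 0.17479 + 0.11288 + 0.35029 = 0.6380 bits.

0.6380 bits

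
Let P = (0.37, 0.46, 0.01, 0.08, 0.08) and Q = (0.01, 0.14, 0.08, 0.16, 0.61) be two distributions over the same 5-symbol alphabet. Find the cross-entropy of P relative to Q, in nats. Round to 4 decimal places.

H(P,Q) = −Σ p·ln q.
  −0.37·ln(0.01) = 1.70391
  −0.46·ln(0.14) = 0.90441
  −0.01·ln(0.08) = 0.02526
  −0.08·ln(0.16) = 0.14661
  −0.08·ln(0.61) = 0.03954
H(P,Q) = 2.8197 nats.

2.8197 nats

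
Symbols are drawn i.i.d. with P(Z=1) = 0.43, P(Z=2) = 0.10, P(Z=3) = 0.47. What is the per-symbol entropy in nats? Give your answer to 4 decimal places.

H(Z) = −Σ p·ln p.
  −(0.43)·ln(0.43) = 0.36291
  −(0.10)·ln(0.10) = 0.23026
  −(0.47)·ln(0.47) = 0.35486
Sum: 0.36291 + 0.23026 + 0.35486 = 0.9480 nats.

0.9480 nats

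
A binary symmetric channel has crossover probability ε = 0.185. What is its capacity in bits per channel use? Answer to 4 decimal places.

Binary symmetric channel: C = 1 − h₂(ε) where h₂ is the binary entropy function.
h₂(0.185) = −0.185·log₂0.185 − 0.815·log₂0.815 = 0.6909.
C = 1 − 0.6909 = 0.3091 bits per channel use.

0.3091 bits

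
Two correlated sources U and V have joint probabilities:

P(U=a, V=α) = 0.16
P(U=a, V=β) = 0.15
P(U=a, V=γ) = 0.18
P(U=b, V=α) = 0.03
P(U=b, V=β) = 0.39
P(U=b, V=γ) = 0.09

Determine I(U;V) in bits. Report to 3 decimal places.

Marginals: p(U) = (0.4900, 0.5100), p(V) = (0.1900, 0.5400, 0.2700).
I(U;V) = Σ p(x,y)·log₂[p(x,y)/(p(x)p(y))].
  (a,α): 0.16·log₂(1.7186) = 0.1250
  (a,β): 0.15·log₂(0.5669) = -0.1228
  (a,γ): 0.18·log₂(1.3605) = 0.0800
  (b,α): 0.03·log₂(0.3096) = -0.0507
  (b,β): 0.39·log₂(1.4161) = 0.1958
  (b,γ): 0.09·log₂(0.6536) = -0.0552
Sum = 0.172 bits.

0.172 bits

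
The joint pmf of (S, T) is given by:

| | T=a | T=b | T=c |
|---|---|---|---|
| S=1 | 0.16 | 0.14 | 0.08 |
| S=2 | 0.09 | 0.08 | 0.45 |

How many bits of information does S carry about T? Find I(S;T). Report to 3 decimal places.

Marginals: p(S) = (0.3800, 0.6200), p(T) = (0.2500, 0.2200, 0.5300).
I(S;T) = H(S) + H(T) − H(S,T).
H(S) = 0.9580, H(T) = 1.4660, H(S,T) = 2.2342.
I(S;T) = 0.9580 + 1.4660 − 2.2342 = 0.190 bits.

0.190 bits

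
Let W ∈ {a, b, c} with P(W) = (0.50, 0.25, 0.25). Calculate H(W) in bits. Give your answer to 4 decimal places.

1.5000 bits

H(W) = −Σ p·log₂ p.
  −(0.50)·log₂(0.50) = 0.50000
  −(0.25)·log₂(0.25) = 0.50000
  −(0.25)·log₂(0.25) = 0.50000
Sum: 0.50000 + 0.50000 + 0.50000 = 1.5000 bits.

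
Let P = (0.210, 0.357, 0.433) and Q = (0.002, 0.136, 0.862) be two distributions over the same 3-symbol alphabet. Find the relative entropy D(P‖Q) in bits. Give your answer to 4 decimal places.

1.4769 bits

D(P‖Q) = Σ p·log₂(p/q).
  0.210·log₂(0.210/0.002) = 1.40999
  0.357·log₂(0.357/0.136) = 0.49706
  0.433·log₂(0.433/0.862) = -0.43011
D(P‖Q) = 1.4769 bits.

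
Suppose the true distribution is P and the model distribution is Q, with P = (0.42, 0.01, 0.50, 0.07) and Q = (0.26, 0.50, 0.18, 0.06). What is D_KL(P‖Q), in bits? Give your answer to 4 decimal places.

0.9867 bits

D(P‖Q) = Σ p·log₂(p/q).
  0.42·log₂(0.42/0.26) = 0.29059
  0.01·log₂(0.01/0.50) = -0.05644
  0.50·log₂(0.50/0.18) = 0.73697
  0.07·log₂(0.07/0.06) = 0.01557
D(P‖Q) = 0.9867 bits.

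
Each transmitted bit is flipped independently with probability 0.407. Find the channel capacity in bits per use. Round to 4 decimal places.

0.0251 bits

Binary symmetric channel: C = 1 − h₂(ε) where h₂ is the binary entropy function.
h₂(0.407) = −0.407·log₂0.407 − 0.593·log₂0.593 = 0.9749.
C = 1 − 0.9749 = 0.0251 bits per channel use.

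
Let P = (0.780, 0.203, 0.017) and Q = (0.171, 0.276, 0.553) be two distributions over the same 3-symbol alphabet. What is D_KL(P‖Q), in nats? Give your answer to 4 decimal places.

1.0622 nats

D(P‖Q) = Σ p·ln(p/q).
  0.780·ln(0.780/0.171) = 1.18375
  0.203·ln(0.203/0.276) = -0.06236
  0.017·ln(0.017/0.553) = -0.05920
D(P‖Q) = 1.0622 nats.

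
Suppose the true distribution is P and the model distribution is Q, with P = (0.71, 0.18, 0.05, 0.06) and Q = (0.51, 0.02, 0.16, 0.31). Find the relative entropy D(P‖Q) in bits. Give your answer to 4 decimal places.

0.6834 bits

D(P‖Q) = Σ p·log₂(p/q).
  0.71·log₂(0.71/0.51) = 0.33890
  0.18·log₂(0.18/0.02) = 0.57059
  0.05·log₂(0.05/0.16) = -0.08390
  0.06·log₂(0.06/0.31) = -0.14215
D(P‖Q) = 0.6834 bits.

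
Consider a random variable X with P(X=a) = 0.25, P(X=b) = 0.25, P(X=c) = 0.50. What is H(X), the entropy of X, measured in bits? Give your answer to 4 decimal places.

H(X) = −Σ p·log₂ p.
  −(0.25)·log₂(0.25) = 0.50000
  −(0.25)·log₂(0.25) = 0.50000
  −(0.50)·log₂(0.50) = 0.50000
Sum: 0.50000 + 0.50000 + 0.50000 = 1.5000 bits.

1.5000 bits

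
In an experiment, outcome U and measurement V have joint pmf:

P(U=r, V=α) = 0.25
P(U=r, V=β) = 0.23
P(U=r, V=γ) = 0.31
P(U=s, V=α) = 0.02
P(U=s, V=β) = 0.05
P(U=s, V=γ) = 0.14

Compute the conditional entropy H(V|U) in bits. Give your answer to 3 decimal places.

Chain rule: H(V|U) = H(U,V) − H(U).
Marginals: p(U) = (0.7900, 0.2100), p(V) = (0.2700, 0.2800, 0.4500).
H(U,V) = 2.2375 bits; H(U) = 0.7415 bits.
H(V|U) = 2.2375 − 0.7415 = 1.496 bits.

1.496 bits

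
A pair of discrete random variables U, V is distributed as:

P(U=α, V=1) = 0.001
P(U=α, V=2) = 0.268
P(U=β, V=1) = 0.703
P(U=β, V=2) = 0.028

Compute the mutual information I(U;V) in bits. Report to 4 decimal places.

0.6954 bits

Marginals: p(U) = (0.2690, 0.7310), p(V) = (0.7040, 0.2960).
I(U;V) = Σ p(x,y)·log₂[p(x,y)/(p(x)p(y))].
  (α,1): 0.001·log₂(0.0053) = -0.00757
  (α,2): 0.268·log₂(3.3658) = 0.46926
  (β,1): 0.703·log₂(1.3660) = 0.31635
  (β,2): 0.028·log₂(0.1294) = -0.08260
Sum = 0.6954 bits.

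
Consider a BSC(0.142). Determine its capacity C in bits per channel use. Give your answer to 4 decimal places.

0.4105 bits

Binary symmetric channel: C = 1 − h₂(ε) where h₂ is the binary entropy function.
h₂(0.142) = −0.142·log₂0.142 − 0.858·log₂0.858 = 0.5895.
C = 1 − 0.5895 = 0.4105 bits per channel use.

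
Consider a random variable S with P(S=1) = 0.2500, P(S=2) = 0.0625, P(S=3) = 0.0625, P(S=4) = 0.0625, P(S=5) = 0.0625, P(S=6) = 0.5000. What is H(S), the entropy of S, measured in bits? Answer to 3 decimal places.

2.000 bits

H(S) = −Σ p·log₂ p.
  −(0.2500)·log₂(0.2500) = 0.5000
  −(0.0625)·log₂(0.0625) = 0.2500
  −(0.0625)·log₂(0.0625) = 0.2500
  −(0.0625)·log₂(0.0625) = 0.2500
  −(0.0625)·log₂(0.0625) = 0.2500
  −(0.5000)·log₂(0.5000) = 0.5000
Sum: 0.5000 + 0.2500 + 0.2500 + 0.2500 + 0.2500 + 0.5000 = 2.000 bits.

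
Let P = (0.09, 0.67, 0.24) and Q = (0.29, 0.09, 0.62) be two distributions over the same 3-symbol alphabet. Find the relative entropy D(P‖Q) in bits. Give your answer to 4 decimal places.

D(P‖Q) = Σ p·log₂(p/q).
  0.09·log₂(0.09/0.29) = -0.15193
  0.67·log₂(0.67/0.09) = 1.94043
  0.24·log₂(0.24/0.62) = -0.32862
D(P‖Q) = 1.4599 bits.

1.4599 bits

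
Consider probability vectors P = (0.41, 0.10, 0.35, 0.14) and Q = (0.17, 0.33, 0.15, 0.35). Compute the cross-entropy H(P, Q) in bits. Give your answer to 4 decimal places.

2.3780 bits

H(P,Q) = −Σ p·log₂ q.
  −0.41·log₂(0.17) = 1.04812
  −0.10·log₂(0.33) = 0.15995
  −0.35·log₂(0.15) = 0.95794
  −0.14·log₂(0.35) = 0.21204
H(P,Q) = 2.3780 bits.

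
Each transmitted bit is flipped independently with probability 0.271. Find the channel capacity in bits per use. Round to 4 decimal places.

Binary symmetric channel: C = 1 − h₂(ε) where h₂ is the binary entropy function.
h₂(0.271) = −0.271·log₂0.271 − 0.729·log₂0.729 = 0.8429.
C = 1 − 0.8429 = 0.1571 bits per channel use.

0.1571 bits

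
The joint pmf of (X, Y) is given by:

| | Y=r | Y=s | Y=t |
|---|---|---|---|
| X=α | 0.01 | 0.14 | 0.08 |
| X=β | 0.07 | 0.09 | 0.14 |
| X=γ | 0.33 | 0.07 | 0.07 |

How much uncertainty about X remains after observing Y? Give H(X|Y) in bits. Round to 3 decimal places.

Chain rule: H(X|Y) = H(X,Y) − H(Y).
Marginals: p(X) = (0.2300, 0.3000, 0.4700), p(Y) = (0.4100, 0.3000, 0.2900).
H(X,Y) = 2.7983 bits; H(Y) = 1.5664 bits.
H(X|Y) = 2.7983 − 1.5664 = 1.232 bits.

1.232 bits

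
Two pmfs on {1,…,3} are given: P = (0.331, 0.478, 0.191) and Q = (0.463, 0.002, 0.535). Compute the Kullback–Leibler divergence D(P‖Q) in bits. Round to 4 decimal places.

3.3325 bits

D(P‖Q) = Σ p·log₂(p/q).
  0.331·log₂(0.331/0.463) = -0.16026
  0.478·log₂(0.478/0.002) = 3.77661
  0.191·log₂(0.191/0.535) = -0.28382
D(P‖Q) = 3.3325 bits.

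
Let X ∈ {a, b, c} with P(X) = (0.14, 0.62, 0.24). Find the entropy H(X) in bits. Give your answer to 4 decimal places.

H(X) = −Σ p·log₂ p.
  −(0.14)·log₂(0.14) = 0.39711
  −(0.62)·log₂(0.62) = 0.42759
  −(0.24)·log₂(0.24) = 0.49413
Sum: 0.39711 + 0.42759 + 0.49413 = 1.3188 bits.

1.3188 bits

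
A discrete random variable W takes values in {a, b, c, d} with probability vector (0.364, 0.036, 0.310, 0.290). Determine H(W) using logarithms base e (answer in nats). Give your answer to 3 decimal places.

H(W) = −Σ p·ln p.
  −(0.364)·ln(0.364) = 0.3679
  −(0.036)·ln(0.036) = 0.1197
  −(0.310)·ln(0.310) = 0.3631
  −(0.290)·ln(0.290) = 0.3590
Sum: 0.3679 + 0.1197 + 0.3631 + 0.3590 = 1.210 nats.

1.210 nats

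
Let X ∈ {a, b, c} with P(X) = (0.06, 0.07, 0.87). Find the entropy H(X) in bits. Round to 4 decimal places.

H(X) = −Σ p·log₂ p.
  −(0.06)·log₂(0.06) = 0.24353
  −(0.07)·log₂(0.07) = 0.26856
  −(0.87)·log₂(0.87) = 0.17479
Sum: 0.24353 + 0.26856 + 0.17479 = 0.6869 bits.

0.6869 bits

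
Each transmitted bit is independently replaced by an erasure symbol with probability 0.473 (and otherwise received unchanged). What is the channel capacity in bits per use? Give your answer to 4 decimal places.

0.5270 bits

Binary erasure channel: capacity C = 1 − ε.
C = 1 − 0.473 = 0.5270 bits per channel use.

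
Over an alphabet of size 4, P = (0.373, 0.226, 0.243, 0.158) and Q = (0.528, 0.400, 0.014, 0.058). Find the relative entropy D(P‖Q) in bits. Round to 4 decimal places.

0.8558 bits

D(P‖Q) = Σ p·log₂(p/q).
  0.373·log₂(0.373/0.528) = -0.18701
  0.226·log₂(0.226/0.400) = -0.18615
  0.243·log₂(0.243/0.014) = 1.00054
  0.158·log₂(0.158/0.058) = 0.22844
D(P‖Q) = 0.8558 bits.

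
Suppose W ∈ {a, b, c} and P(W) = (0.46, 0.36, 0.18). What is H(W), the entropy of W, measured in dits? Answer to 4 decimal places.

0.4489 dits

H(W) = −Σ p·log₁₀ p.
  −(0.46)·log₁₀(0.46) = 0.15513
  −(0.36)·log₁₀(0.36) = 0.15973
  −(0.18)·log₁₀(0.18) = 0.13405
Sum: 0.15513 + 0.15973 + 0.13405 = 0.4489 dits.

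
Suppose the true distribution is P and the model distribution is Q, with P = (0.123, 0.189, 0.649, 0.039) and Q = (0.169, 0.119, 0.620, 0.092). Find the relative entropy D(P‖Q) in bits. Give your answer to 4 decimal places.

D(P‖Q) = Σ p·log₂(p/q).
  0.123·log₂(0.123/0.169) = -0.05638
  0.189·log₂(0.189/0.119) = 0.12614
  0.649·log₂(0.649/0.620) = 0.04280
  0.039·log₂(0.039/0.092) = -0.04829
D(P‖Q) = 0.0643 bits.

0.0643 bits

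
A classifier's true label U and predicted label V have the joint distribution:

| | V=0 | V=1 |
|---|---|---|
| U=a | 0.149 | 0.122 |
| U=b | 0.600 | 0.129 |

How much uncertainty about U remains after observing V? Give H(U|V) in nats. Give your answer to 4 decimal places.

Chain rule: H(U|V) = H(U,V) − H(V).
Marginals: p(U) = (0.2710, 0.7290), p(V) = (0.7490, 0.2510).
H(U,V) = 1.1110 nats; H(V) = 0.5634 nats.
H(U|V) = 1.1110 − 0.5634 = 0.5476 nats.

0.5476 nats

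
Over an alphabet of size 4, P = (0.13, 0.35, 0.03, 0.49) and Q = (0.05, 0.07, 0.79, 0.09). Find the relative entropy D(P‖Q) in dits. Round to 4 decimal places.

0.6166 dits

D(P‖Q) = Σ p·log₁₀(p/q).
  0.13·log₁₀(0.13/0.05) = 0.05395
  0.35·log₁₀(0.35/0.07) = 0.24464
  0.03·log₁₀(0.03/0.79) = -0.04262
  0.49·log₁₀(0.49/0.09) = 0.36062
D(P‖Q) = 0.6166 dits.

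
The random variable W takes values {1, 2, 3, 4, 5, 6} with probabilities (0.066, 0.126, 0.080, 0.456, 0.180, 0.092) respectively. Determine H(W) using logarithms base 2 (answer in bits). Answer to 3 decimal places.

H(W) = −Σ p·log₂ p.
  −(0.066)·log₂(0.066) = 0.2588
  −(0.126)·log₂(0.126) = 0.3766
  −(0.080)·log₂(0.080) = 0.2915
  −(0.456)·log₂(0.456) = 0.5166
  −(0.180)·log₂(0.180) = 0.4453
  −(0.092)·log₂(0.092) = 0.3167
Sum: 0.2588 + 0.3766 + 0.2915 + 0.5166 + 0.4453 + 0.3167 = 2.205 bits.

2.205 bits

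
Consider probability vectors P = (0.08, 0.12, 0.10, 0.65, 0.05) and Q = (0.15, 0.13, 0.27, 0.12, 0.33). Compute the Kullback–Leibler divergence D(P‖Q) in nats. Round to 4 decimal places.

D(P‖Q) = Σ p·ln(p/q).
  0.08·ln(0.08/0.15) = -0.05029
  0.12·ln(0.12/0.13) = -0.00961
  0.10·ln(0.10/0.27) = -0.09933
  0.65·ln(0.65/0.12) = 1.09816
  0.05·ln(0.05/0.33) = -0.09435
D(P‖Q) = 0.8446 nats.

0.8446 nats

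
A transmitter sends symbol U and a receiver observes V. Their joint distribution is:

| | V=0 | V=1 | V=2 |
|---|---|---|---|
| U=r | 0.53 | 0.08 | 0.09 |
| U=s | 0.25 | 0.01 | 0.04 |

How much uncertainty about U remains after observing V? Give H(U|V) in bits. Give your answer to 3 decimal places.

0.867 bits

Chain rule: H(U|V) = H(U,V) − H(V).
Marginals: p(U) = (0.7000, 0.3000), p(V) = (0.7800, 0.0900, 0.1300).
H(U,V) = 1.8418 bits; H(V) = 0.9749 bits.
H(U|V) = 1.8418 − 0.9749 = 0.867 bits.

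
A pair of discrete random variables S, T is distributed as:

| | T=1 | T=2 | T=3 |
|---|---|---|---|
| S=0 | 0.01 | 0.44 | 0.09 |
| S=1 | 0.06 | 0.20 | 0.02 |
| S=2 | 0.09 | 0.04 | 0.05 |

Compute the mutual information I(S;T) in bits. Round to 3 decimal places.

0.228 bits

Marginals: p(S) = (0.5400, 0.2800, 0.1800), p(T) = (0.1600, 0.6800, 0.1600).
I(S;T) = H(S) + H(T) − H(S,T).
H(S) = 1.4396, H(T) = 1.2244, H(S,T) = 2.4355.
I(S;T) = 1.4396 + 1.2244 − 2.4355 = 0.228 bits.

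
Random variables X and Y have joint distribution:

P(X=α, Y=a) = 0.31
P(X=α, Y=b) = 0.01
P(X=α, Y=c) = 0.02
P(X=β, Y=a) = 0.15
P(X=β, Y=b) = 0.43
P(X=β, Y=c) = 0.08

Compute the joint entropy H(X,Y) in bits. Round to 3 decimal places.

H(X,Y) = −Σ p(x,y)·log₂ p(x,y) over all 6 cells.
  cell (α,a): −0.31·log₂0.31 = 0.5238
  cell (α,b): −0.01·log₂0.01 = 0.0664
  cell (α,c): −0.02·log₂0.02 = 0.1129
  cell (β,a): −0.15·log₂0.15 = 0.4105
  cell (β,b): −0.43·log₂0.43 = 0.5236
  cell (β,c): −0.08·log₂0.08 = 0.2915
Sum = 1.929 bits.

1.929 bits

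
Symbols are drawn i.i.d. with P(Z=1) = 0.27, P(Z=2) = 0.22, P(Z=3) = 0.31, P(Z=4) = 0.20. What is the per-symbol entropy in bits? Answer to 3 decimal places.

1.979 bits

H(Z) = −Σ p·log₂ p.
  −(0.27)·log₂(0.27) = 0.5100
  −(0.22)·log₂(0.22) = 0.4806
  −(0.31)·log₂(0.31) = 0.5238
  −(0.20)·log₂(0.20) = 0.4644
Sum: 0.5100 + 0.4806 + 0.5238 + 0.4644 = 1.979 bits.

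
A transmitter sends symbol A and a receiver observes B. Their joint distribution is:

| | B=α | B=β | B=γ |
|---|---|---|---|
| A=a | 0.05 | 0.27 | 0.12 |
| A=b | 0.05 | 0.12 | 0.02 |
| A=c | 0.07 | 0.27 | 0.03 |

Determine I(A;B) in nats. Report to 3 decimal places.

0.036 nats

Marginals: p(A) = (0.4400, 0.1900, 0.3700), p(B) = (0.1700, 0.6600, 0.1700).
I(A;B) = H(A) + H(B) − H(A,B).
H(A) = 1.0446, H(B) = 0.8767, H(A,B) = 1.8851.
I(A;B) = 1.0446 + 0.8767 − 1.8851 = 0.036 nats.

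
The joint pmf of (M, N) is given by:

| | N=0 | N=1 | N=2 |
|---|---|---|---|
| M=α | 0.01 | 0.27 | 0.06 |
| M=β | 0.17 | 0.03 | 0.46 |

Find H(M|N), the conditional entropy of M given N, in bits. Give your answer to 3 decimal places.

0.465 bits

Chain rule: H(M|N) = H(M,N) − H(N).
Marginals: p(M) = (0.3400, 0.6600), p(N) = (0.1800, 0.3000, 0.5200).
H(M,N) = 1.9217 bits; H(N) = 1.4570 bits.
H(M|N) = 1.9217 − 1.4570 = 0.465 bits.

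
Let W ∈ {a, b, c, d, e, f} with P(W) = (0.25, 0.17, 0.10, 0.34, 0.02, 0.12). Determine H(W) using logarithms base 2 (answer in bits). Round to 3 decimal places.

H(W) = −Σ p·log₂ p.
  −(0.25)·log₂(0.25) = 0.5000
  −(0.17)·log₂(0.17) = 0.4346
  −(0.10)·log₂(0.10) = 0.3322
  −(0.34)·log₂(0.34) = 0.5292
  −(0.02)·log₂(0.02) = 0.1129
  −(0.12)·log₂(0.12) = 0.3671
Sum: 0.5000 + 0.4346 + 0.3322 + 0.5292 + 0.1129 + 0.3671 = 2.276 bits.

2.276 bits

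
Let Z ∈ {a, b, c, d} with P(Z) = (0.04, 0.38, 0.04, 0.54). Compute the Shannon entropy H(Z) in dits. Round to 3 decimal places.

H(Z) = −Σ p·log₁₀ p.
  −(0.04)·log₁₀(0.04) = 0.0559
  −(0.38)·log₁₀(0.38) = 0.1597
  −(0.04)·log₁₀(0.04) = 0.0559
  −(0.54)·log₁₀(0.54) = 0.1445
Sum: 0.0559 + 0.1597 + 0.0559 + 0.1445 = 0.416 dits.

0.416 dits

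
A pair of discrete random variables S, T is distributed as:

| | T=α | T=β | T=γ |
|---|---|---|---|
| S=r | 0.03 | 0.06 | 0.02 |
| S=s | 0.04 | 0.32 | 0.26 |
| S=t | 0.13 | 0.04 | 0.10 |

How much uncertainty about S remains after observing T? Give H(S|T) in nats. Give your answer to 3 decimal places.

Marginals: p(S) = (0.1100, 0.6200, 0.2700), p(T) = (0.2000, 0.4200, 0.3800).
H(S|T) = Σ p(T) · H(S|T=·).
  T=α: p=0.2000, H(S|T=α) = 0.8865
  T=β: p=0.4200, H(S|T=β) = 0.7091
  T=γ: p=0.3800, H(S|T=γ) = 0.7659
Weighted sum = 0.766 nats.

0.766 nats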